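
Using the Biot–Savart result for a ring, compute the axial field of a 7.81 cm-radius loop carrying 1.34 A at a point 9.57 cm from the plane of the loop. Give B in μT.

B ≈ 2.72 μT

On the axis of a circular loop, B = μ₀IR² / [2(R²+z²)^(3/2)].
R² + z² = (0.0781)² + (0.0957)² = 0.01526 m², and (R²+z²)^(3/2) = 1.88×10⁻³ m³.
B = (4π×10⁻⁷ × 1.34 × 0.0061) / (2 × 1.88×10⁻³) = 2.72×10⁻⁶ T.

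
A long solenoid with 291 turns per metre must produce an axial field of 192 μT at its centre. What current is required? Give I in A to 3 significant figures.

Inside a long solenoid B = μ₀nI with n = 291 m⁻¹, so I = B/(μ₀n).
I = 1.92×10⁻⁴ / (4π×10⁻⁷ × 291) = 0.525 A.

I ≈ 0.525 A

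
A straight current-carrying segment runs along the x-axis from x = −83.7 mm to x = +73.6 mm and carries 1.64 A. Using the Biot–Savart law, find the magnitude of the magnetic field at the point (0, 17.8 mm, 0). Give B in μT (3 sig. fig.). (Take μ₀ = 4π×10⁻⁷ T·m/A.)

B ≈ 18.0 μT

For a finite straight segment, B = (μ₀I/4πd)(sinθ₁ + sinθ₂), where θ₁, θ₂ are the angles from the perpendicular to each end.
The perpendicular distance is d = 0.0178 m; the end-offsets along the wire are a = 0.0837 m and b = 0.0736 m.
sinθ₁ = 0.0837/√(0.0837²+0.0178²) = 0.9781; sinθ₂ = 0.0736/√(0.0736²+0.0178²) = 0.9720.
B = (4π×10⁻⁷ × 1.64) / (4π × 0.0178) × (0.9781 + 0.9720) = 1.80×10⁻⁵ T.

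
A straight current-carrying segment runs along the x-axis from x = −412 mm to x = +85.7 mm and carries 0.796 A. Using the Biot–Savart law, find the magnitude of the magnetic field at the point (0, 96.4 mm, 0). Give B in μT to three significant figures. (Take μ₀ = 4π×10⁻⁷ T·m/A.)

For a finite straight segment, B = (μ₀I/4πd)(sinθ₁ + sinθ₂), where θ₁, θ₂ are the angles from the perpendicular to each end.
The perpendicular distance is d = 0.0964 m; the end-offsets along the wire are a = 0.412 m and b = 0.0857 m.
sinθ₁ = 0.412/√(0.412²+0.0964²) = 0.9737; sinθ₂ = 0.0857/√(0.0857²+0.0964²) = 0.6644.
B = (4π×10⁻⁷ × 0.796) / (4π × 0.0964) × (0.9737 + 0.6644) = 1.35×10⁻⁶ T.

B ≈ 1.35 μT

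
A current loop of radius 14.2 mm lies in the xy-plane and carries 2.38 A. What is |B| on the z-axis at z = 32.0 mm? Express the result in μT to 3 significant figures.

B ≈ 7.03 μT

On the axis of a circular loop, B = μ₀IR² / [2(R²+z²)^(3/2)].
R² + z² = (0.0142)² + (0.032)² = 0.001226 m², and (R²+z²)^(3/2) = 4.29×10⁻⁵ m³.
B = (4π×10⁻⁷ × 2.38 × 0.0002016) / (2 × 4.29×10⁻⁵) = 7.03×10⁻⁶ T.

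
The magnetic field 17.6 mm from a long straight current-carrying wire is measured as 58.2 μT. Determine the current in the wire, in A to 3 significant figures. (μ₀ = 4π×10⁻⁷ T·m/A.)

I ≈ 5.12 A

For a long straight wire B = μ₀I/(2πd), so I = 2πdB/μ₀.
I = 2π × 0.0176 × 5.82×10⁻⁵ / (4π×10⁻⁷) = 5.12 A.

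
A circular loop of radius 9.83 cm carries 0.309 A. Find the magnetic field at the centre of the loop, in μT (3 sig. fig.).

At the centre of a circular loop the Biot–Savart law gives B = μ₀I/(2R).
B = (4π×10⁻⁷ × 0.309) / (2 × 0.0983) = 1.98×10⁻⁶ T.

B ≈ 1.98 μT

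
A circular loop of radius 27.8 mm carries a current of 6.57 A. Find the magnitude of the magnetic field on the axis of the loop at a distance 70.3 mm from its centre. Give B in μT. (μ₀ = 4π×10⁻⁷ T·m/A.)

On the axis of a circular loop, B = μ₀IR² / [2(R²+z²)^(3/2)].
R² + z² = (0.0278)² + (0.0703)² = 0.005715 m², and (R²+z²)^(3/2) = 4.32×10⁻⁴ m³.
B = (4π×10⁻⁷ × 6.57 × 0.0007728) / (2 × 4.32×10⁻⁴) = 7.38×10⁻⁶ T.

B ≈ 7.38 μT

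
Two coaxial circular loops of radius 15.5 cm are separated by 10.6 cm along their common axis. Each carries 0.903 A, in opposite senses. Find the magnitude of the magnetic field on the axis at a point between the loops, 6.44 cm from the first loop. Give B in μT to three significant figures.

B ≈ 0.415 μT

Each loop contributes B = μ₀IR²/[2(R²+z²)^(3/2)] on the axis, with z measured from that loop.
Loop 1 (z = 0.0644 m): B₁ = 2.88×10⁻⁶ T. Loop 2 (z = 0.0416 m): B₂ = 3.30×10⁻⁶ T.
The fields oppose: B = |B₁ − B₂| = 4.15×10⁻⁷ T.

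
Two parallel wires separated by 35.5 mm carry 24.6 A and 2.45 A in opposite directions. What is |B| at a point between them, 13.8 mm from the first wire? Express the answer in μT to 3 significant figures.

Each long wire gives B = μ₀I/(2πd). Distances are d₁ = 0.0138 m and d₂ = 0.0217 m.
B₁ = 3.57×10⁻⁴ T, B₂ = 2.26×10⁻⁵ T.
Between antiparallel currents both contributions point the same way, so they add. B = B₁ + B₂ = 3.57×10⁻⁴ + 2.26×10⁻⁵ = 3.79×10⁻⁴ T.

B ≈ 379 μT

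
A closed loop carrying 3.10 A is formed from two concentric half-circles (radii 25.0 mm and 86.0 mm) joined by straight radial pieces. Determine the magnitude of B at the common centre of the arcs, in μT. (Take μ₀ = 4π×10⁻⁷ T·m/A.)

B ≈ 27.6 μT

The radial connectors point toward the centre, so dl × r̂ = 0 and they contribute nothing.
Each semicircle gives μ₀I/(4R): inner arc 3.90×10⁻⁵ T, outer arc 1.13×10⁻⁵ T.
The two arcs carry current in opposite angular senses, so their fields oppose: B = |3.90×10⁻⁵ − 1.13×10⁻⁵| = 2.76×10⁻⁵ T.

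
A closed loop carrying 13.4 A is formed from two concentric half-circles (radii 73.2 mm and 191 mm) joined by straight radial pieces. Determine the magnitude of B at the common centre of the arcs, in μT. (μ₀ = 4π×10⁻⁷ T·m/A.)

B ≈ 35.5 μT

The radial connectors point toward the centre, so dl × r̂ = 0 and they contribute nothing.
Each semicircle gives μ₀I/(4R): inner arc 5.75×10⁻⁵ T, outer arc 2.20×10⁻⁵ T.
The two arcs carry current in opposite angular senses, so their fields oppose: B = |5.75×10⁻⁵ − 2.20×10⁻⁵| = 3.55×10⁻⁵ T.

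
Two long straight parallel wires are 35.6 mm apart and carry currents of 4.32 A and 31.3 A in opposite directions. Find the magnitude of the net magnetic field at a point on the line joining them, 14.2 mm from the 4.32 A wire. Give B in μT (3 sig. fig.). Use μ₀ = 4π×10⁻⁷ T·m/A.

B ≈ 353 μT

Each long wire gives B = μ₀I/(2πd). Distances are d₁ = 0.0142 m and d₂ = 0.0214 m.
B₁ = 6.08×10⁻⁵ T, B₂ = 2.93×10⁻⁴ T.
Between antiparallel currents both contributions point the same way, so they add. B = B₁ + B₂ = 6.08×10⁻⁵ + 2.93×10⁻⁴ = 3.53×10⁻⁴ T.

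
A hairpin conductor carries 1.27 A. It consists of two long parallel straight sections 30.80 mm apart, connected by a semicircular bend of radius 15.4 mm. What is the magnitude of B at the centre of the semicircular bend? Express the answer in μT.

B ≈ 42.4 μT

The semicircular arc contributes B_arc = μ₀I·π/(4πR) = μ₀I/(4R) = 2.59×10⁻⁵ T.
Each semi-infinite lead is at perpendicular distance R = 0.0154 m from the centre, with the perpendicular foot at its near end, so it contributes μ₀I/(4πR); both point the same way, together 1.65×10⁻⁵ T.
Arc and leads all point the same direction: B = 2.59×10⁻⁵ + 1.65×10⁻⁵ = 4.24×10⁻⁵ T.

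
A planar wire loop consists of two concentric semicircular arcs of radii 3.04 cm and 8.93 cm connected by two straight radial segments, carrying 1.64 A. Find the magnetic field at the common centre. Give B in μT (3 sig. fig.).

B ≈ 11.2 μT

The radial connectors point toward the centre, so dl × r̂ = 0 and they contribute nothing.
Each semicircle gives μ₀I/(4R): inner arc 1.69×10⁻⁵ T, outer arc 5.77×10⁻⁶ T.
The two arcs carry current in opposite angular senses, so their fields oppose: B = |1.69×10⁻⁵ − 5.77×10⁻⁶| = 1.12×10⁻⁵ T.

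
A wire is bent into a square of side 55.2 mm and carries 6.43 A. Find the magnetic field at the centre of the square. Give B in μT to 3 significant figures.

B ≈ 132 μT

Each side is a finite straight segment at perpendicular distance d = a/(2 tan(π/4)) = 0.0276 m from the centre, with end-angles ±π/4.
One side contributes B₁ = (μ₀I/4πd)·2 sin(π/4) = 3.29×10⁻⁵ T.
All 4 sides add in the same direction: B = 4 × 3.29×10⁻⁵ = 1.32×10⁻⁴ T.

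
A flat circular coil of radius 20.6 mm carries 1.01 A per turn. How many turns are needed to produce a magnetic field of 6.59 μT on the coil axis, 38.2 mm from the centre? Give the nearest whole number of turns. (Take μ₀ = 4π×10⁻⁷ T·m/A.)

N = 2

For an N-turn coil, B = Nμ₀IR²/[2(R²+z²)^(3/2)]. A single turn gives B₁ = 3.29×10⁻⁶ T with R = 0.0206 m, z = 0.0382 m.
N = B/B₁ = 6.59×10⁻⁶ / 3.29×10⁻⁶ = 2.00.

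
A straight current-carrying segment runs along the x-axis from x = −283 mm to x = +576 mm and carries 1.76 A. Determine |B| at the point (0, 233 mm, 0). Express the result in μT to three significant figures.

For a finite straight segment, B = (μ₀I/4πd)(sinθ₁ + sinθ₂), where θ₁, θ₂ are the angles from the perpendicular to each end.
The perpendicular distance is d = 0.233 m; the end-offsets along the wire are a = 0.283 m and b = 0.576 m.
sinθ₁ = 0.283/√(0.283²+0.233²) = 0.7720; sinθ₂ = 0.576/√(0.576²+0.233²) = 0.9270.
B = (4π×10⁻⁷ × 1.76) / (4π × 0.233) × (0.7720 + 0.9270) = 1.28×10⁻⁶ T.

B ≈ 1.28 μT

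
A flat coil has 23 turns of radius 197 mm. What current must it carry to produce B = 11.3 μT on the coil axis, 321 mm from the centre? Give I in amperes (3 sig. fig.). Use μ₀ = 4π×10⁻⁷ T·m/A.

I ≈ 1.08 A

For an N-turn coil, B = Nμ₀IR²/[2(R²+z²)^(3/2)] with R = 0.197 m, z = 0.321 m, so I = 2B(R²+z²)^(3/2)/(Nμ₀R²) = 2 × 1.13×10⁻⁵ × 5.34×10⁻² / (23 × 4π×10⁻⁷ × 0.03881) = 1.08 A.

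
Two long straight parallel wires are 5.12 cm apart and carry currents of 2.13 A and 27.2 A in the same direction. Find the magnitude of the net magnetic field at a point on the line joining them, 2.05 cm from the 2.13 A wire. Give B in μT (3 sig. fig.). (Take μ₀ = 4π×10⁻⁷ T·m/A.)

Each long wire gives B = μ₀I/(2πd). Distances are d₁ = 0.0205 m and d₂ = 0.0307 m.
B₁ = 2.08×10⁻⁵ T, B₂ = 1.77×10⁻⁴ T.
Between parallel currents the two contributions point in opposite directions, so they subtract. B = |B₁ − B₂| = |2.08×10⁻⁵ − 1.77×10⁻⁴| = 1.56×10⁻⁴ T.

B ≈ 156 μT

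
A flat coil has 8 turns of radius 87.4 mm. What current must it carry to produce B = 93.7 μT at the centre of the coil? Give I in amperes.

I ≈ 1.63 A

For an N-turn coil, B = Nμ₀I/(2R) with R = 0.0874 m, so I = 2RB/(Nμ₀) = 2 × 0.0874 × 9.37×10⁻⁵ / (8 × 4π×10⁻⁷) = 1.63 A.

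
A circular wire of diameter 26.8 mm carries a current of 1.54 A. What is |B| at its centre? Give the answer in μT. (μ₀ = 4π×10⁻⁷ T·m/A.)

B ≈ 72.2 μT

At the centre of a circular loop the Biot–Savart law gives B = μ₀I/(2R) (so R = 0.0134 m).
B = (4π×10⁻⁷ × 1.54) / (2 × 0.0134) = 7.22×10⁻⁵ T.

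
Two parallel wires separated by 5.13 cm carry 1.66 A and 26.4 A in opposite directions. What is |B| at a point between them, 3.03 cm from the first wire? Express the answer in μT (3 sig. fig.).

B ≈ 262 μT

Each long wire gives B = μ₀I/(2πd). Distances are d₁ = 0.0303 m and d₂ = 0.021 m.
B₁ = 1.10×10⁻⁵ T, B₂ = 2.51×10⁻⁴ T.
Between antiparallel currents both contributions point the same way, so they add. B = B₁ + B₂ = 1.10×10⁻⁵ + 2.51×10⁻⁴ = 2.62×10⁻⁴ T.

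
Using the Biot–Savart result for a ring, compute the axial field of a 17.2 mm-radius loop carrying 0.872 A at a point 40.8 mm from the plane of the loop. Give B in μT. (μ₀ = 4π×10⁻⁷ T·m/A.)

B ≈ 1.87 μT

On the axis of a circular loop, B = μ₀IR² / [2(R²+z²)^(3/2)].
R² + z² = (0.0172)² + (0.0408)² = 0.00196 m², and (R²+z²)^(3/2) = 8.68×10⁻⁵ m³.
B = (4π×10⁻⁷ × 0.872 × 0.0002958) / (2 × 8.68×10⁻⁵) = 1.87×10⁻⁶ T.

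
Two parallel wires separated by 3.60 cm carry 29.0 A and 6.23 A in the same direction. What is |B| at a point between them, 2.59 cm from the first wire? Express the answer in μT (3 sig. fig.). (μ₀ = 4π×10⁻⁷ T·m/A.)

Each long wire gives B = μ₀I/(2πd). Distances are d₁ = 0.0259 m and d₂ = 0.0101 m.
B₁ = 2.24×10⁻⁴ T, B₂ = 1.23×10⁻⁴ T.
Between parallel currents the two contributions point in opposite directions, so they subtract. B = |B₁ − B₂| = |2.24×10⁻⁴ − 1.23×10⁻⁴| = 1.01×10⁻⁴ T.

B ≈ 101 μT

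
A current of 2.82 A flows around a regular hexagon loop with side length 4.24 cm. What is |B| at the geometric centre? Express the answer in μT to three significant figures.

Each side is a finite straight segment at perpendicular distance d = a/(2 tan(π/6)) = 0.03672 m from the centre, with end-angles ±π/6.
One side contributes B₁ = (μ₀I/4πd)·2 sin(π/6) = 7.68×10⁻⁶ T.
All 6 sides add in the same direction: B = 6 × 7.68×10⁻⁶ = 4.61×10⁻⁵ T.

B ≈ 46.1 μT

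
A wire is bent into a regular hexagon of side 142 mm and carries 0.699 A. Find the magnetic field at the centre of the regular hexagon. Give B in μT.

Each side is a finite straight segment at perpendicular distance d = a/(2 tan(π/6)) = 0.123 m from the centre, with end-angles ±π/6.
One side contributes B₁ = (μ₀I/4πd)·2 sin(π/6) = 5.68×10⁻⁷ T.
All 6 sides add in the same direction: B = 6 × 5.68×10⁻⁷ = 3.41×10⁻⁶ T.

B ≈ 3.41 μT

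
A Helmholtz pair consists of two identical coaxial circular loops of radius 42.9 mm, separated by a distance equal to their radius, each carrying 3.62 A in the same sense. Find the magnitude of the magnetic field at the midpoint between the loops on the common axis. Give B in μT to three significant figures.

B ≈ 75.9 μT

Each loop contributes B = μ₀IR²/[2(R²+z²)^(3/2)] on the axis, with z measured from that loop.
Loop 1 (z = 0.02145 m): B₁ = 3.79×10⁻⁵ T. Loop 2 (z = 0.02145 m): B₂ = 3.79×10⁻⁵ T.
The fields add: B = B₁ + B₂ = 7.59×10⁻⁵ T.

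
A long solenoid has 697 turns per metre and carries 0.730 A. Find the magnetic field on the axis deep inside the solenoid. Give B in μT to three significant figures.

B ≈ 639 μT

Inside a long solenoid, B = μ₀nI with n = 697 turns/m.
B = 4π×10⁻⁷ × 697 × 0.730 = 6.39×10⁻⁴ T.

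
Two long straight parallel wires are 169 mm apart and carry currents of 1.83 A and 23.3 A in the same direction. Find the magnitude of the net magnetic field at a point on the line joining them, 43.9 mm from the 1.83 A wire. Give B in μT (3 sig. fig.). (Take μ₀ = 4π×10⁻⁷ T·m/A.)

Each long wire gives B = μ₀I/(2πd). Distances are d₁ = 0.0439 m and d₂ = 0.1251 m.
B₁ = 8.34×10⁻⁶ T, B₂ = 3.73×10⁻⁵ T.
Between parallel currents the two contributions point in opposite directions, so they subtract. B = |B₁ − B₂| = |8.34×10⁻⁶ − 3.73×10⁻⁵| = 2.89×10⁻⁵ T.

B ≈ 28.9 μT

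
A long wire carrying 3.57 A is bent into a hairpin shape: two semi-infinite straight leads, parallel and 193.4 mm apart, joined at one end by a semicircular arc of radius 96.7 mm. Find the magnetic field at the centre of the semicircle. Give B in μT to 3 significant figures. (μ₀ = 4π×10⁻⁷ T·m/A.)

B ≈ 19.0 μT

The semicircular arc contributes B_arc = μ₀I·π/(4πR) = μ₀I/(4R) = 1.16×10⁻⁵ T.
Each semi-infinite lead is at perpendicular distance R = 0.0967 m from the centre, with the perpendicular foot at its near end, so it contributes μ₀I/(4πR); both point the same way, together 7.38×10⁻⁶ T.
Arc and leads all point the same direction: B = 1.16×10⁻⁵ + 7.38×10⁻⁶ = 1.90×10⁻⁵ T.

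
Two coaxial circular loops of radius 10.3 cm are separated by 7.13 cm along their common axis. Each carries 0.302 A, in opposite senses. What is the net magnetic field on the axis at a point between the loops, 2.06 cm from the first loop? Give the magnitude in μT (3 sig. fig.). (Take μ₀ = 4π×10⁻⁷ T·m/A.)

Each loop contributes B = μ₀IR²/[2(R²+z²)^(3/2)] on the axis, with z measured from that loop.
Loop 1 (z = 0.0206 m): B₁ = 1.74×10⁻⁶ T. Loop 2 (z = 0.0507 m): B₂ = 1.33×10⁻⁶ T.
The fields oppose: B = |B₁ − B₂| = 4.07×10⁻⁷ T.

B ≈ 0.407 μT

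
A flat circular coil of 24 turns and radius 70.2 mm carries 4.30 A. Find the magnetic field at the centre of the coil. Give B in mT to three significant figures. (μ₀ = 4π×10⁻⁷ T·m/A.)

B ≈ 0.924 mT

For an N-turn flat coil, B = Nμ₀I/(2R) with R = 0.0702 m.
B = 24 × 3.85×10⁻⁵ T = 9.24×10⁻⁴ T.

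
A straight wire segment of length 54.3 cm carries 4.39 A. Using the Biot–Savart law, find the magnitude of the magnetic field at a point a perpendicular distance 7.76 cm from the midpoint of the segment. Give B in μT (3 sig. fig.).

B ≈ 10.9 μT

For a finite straight segment, B = (μ₀I/4πd)(sinθ₁ + sinθ₂), where θ₁, θ₂ are the angles from the perpendicular to each end.
The perpendicular from the point meets the wire at its midpoint, so each end is L/2 = 0.2715 m away along the wire.
sinθ₁ = 0.2715/√(0.2715²+0.0776²) = 0.9615; sinθ₂ = 0.2715/√(0.2715²+0.0776²) = 0.9615.
B = (4π×10⁻⁷ × 4.39) / (4π × 0.0776) × (0.9615 + 0.9615) = 1.09×10⁻⁵ T.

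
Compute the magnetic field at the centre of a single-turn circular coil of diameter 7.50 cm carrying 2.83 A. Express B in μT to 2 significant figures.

At the centre of a circular loop the Biot–Savart law gives B = μ₀I/(2R) (so R = 0.0375 m).
B = (4π×10⁻⁷ × 2.83) / (2 × 0.0375) = 4.74×10⁻⁵ T.

B ≈ 47 μT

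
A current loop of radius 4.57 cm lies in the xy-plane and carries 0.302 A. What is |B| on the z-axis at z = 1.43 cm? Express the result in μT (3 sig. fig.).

B ≈ 3.61 μT

On the axis of a circular loop, B = μ₀IR² / [2(R²+z²)^(3/2)].
R² + z² = (0.0457)² + (0.0143)² = 0.002293 m², and (R²+z²)^(3/2) = 1.10×10⁻⁴ m³.
B = (4π×10⁻⁷ × 0.302 × 0.002088) / (2 × 1.10×10⁻⁴) = 3.61×10⁻⁶ T.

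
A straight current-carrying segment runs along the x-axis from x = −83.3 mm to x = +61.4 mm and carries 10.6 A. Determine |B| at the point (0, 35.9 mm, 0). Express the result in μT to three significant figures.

For a finite straight segment, B = (μ₀I/4πd)(sinθ₁ + sinθ₂), where θ₁, θ₂ are the angles from the perpendicular to each end.
The perpendicular distance is d = 0.0359 m; the end-offsets along the wire are a = 0.0833 m and b = 0.0614 m.
sinθ₁ = 0.0833/√(0.0833²+0.0359²) = 0.9183; sinθ₂ = 0.0614/√(0.0614²+0.0359²) = 0.8633.
B = (4π×10⁻⁷ × 10.6) / (4π × 0.0359) × (0.9183 + 0.8633) = 5.26×10⁻⁵ T.

B ≈ 52.6 μT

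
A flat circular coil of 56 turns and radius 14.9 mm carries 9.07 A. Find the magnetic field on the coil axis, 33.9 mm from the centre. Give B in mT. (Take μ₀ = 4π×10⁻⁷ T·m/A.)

B ≈ 1.40 mT

For an N-turn flat coil, B = Nμ₀IR²/[2(R²+z²)^(3/2)] with R = 0.0149 m, z = 0.0339 m.
B = 56 × 2.49×10⁻⁵ T = 1.40×10⁻³ T.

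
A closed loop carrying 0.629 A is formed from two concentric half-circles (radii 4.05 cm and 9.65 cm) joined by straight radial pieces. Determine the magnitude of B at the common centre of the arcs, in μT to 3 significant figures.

The radial connectors point toward the centre, so dl × r̂ = 0 and they contribute nothing.
Each semicircle gives μ₀I/(4R): inner arc 4.88×10⁻⁶ T, outer arc 2.05×10⁻⁶ T.
The two arcs carry current in opposite angular senses, so their fields oppose: B = |4.88×10⁻⁶ − 2.05×10⁻⁶| = 2.83×10⁻⁶ T.

B ≈ 2.83 μT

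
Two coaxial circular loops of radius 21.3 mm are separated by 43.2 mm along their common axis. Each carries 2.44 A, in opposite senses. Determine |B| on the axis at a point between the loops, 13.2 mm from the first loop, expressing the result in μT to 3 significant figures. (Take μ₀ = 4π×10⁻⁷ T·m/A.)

B ≈ 30.2 μT

Each loop contributes B = μ₀IR²/[2(R²+z²)^(3/2)] on the axis, with z measured from that loop.
Loop 1 (z = 0.0132 m): B₁ = 4.42×10⁻⁵ T. Loop 2 (z = 0.03 m): B₂ = 1.40×10⁻⁵ T.
The fields oppose: B = |B₁ − B₂| = 3.02×10⁻⁵ T.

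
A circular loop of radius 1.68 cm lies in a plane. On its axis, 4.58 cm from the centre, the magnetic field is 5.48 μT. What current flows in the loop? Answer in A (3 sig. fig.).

I ≈ 3.59 A

On the axis of a loop, B = μ₀IR²/[2(R²+z²)^(3/2)], so I = 2B(R²+z²)^(3/2)/(μ₀R²).
R² + z² = 0.0002822 + 0.002098 = 0.00238 m²; raised to 3/2 gives 1.16×10⁻⁴ m³.
I = 2 × 5.48×10⁻⁶ × 1.16×10⁻⁴ / (1.26×10⁻⁶ × 0.0002822) = 3.59 A.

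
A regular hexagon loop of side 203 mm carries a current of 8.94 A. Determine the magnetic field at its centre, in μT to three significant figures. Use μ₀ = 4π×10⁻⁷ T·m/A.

Each side is a finite straight segment at perpendicular distance d = a/(2 tan(π/6)) = 0.1758 m from the centre, with end-angles ±π/6.
One side contributes B₁ = (μ₀I/4πd)·2 sin(π/6) = 5.09×10⁻⁶ T.
All 6 sides add in the same direction: B = 6 × 5.09×10⁻⁶ = 3.05×10⁻⁵ T.

B ≈ 30.5 μT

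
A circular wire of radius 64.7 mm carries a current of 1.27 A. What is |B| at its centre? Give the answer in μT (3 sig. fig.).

At the centre of a circular loop the Biot–Savart law gives B = μ₀I/(2R).
B = (4π×10⁻⁷ × 1.27) / (2 × 0.0647) = 1.23×10⁻⁵ T.

B ≈ 12.3 μT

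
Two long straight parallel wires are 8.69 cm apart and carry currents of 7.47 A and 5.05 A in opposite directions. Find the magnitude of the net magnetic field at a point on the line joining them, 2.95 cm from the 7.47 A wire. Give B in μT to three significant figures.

Each long wire gives B = μ₀I/(2πd). Distances are d₁ = 0.0295 m and d₂ = 0.0574 m.
B₁ = 5.06×10⁻⁵ T, B₂ = 1.76×10⁻⁵ T.
Between antiparallel currents both contributions point the same way, so they add. B = B₁ + B₂ = 5.06×10⁻⁵ + 1.76×10⁻⁵ = 6.82×10⁻⁵ T.

B ≈ 68.2 μT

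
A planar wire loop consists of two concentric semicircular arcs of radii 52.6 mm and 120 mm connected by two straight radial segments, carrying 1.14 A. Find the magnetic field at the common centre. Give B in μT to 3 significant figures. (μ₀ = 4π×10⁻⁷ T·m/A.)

The radial connectors point toward the centre, so dl × r̂ = 0 and they contribute nothing.
Each semicircle gives μ₀I/(4R): inner arc 6.81×10⁻⁶ T, outer arc 2.98×10⁻⁶ T.
The two arcs carry current in opposite angular senses, so their fields oppose: B = |6.81×10⁻⁶ − 2.98×10⁻⁶| = 3.82×10⁻⁶ T.

B ≈ 3.82 μT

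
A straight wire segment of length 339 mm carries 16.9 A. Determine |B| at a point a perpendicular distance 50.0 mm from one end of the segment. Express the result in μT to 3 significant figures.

For a finite straight segment, B = (μ₀I/4πd)(sinθ₁ + sinθ₂), where θ₁, θ₂ are the angles from the perpendicular to each end.
The perpendicular foot is at one end, so the two end-offsets along the wire are 0 and L = 0.339 m.
sinθ₁ = 0/√(0²+0.05²) = 0.0000; sinθ₂ = 0.339/√(0.339²+0.05²) = 0.9893.
B = (4π×10⁻⁷ × 16.9) / (4π × 0.05) × (0.0000 + 0.9893) = 3.34×10⁻⁵ T.

B ≈ 33.4 μT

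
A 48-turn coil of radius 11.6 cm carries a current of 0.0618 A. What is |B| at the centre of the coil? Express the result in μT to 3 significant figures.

For an N-turn flat coil, B = Nμ₀I/(2R) with R = 0.116 m.
B = 48 × 3.35×10⁻⁷ T = 1.61×10⁻⁵ T.

B ≈ 16.1 μT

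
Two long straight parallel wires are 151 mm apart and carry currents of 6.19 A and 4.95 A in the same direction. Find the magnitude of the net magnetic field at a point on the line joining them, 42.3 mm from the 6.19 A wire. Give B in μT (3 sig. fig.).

B ≈ 20.2 μT

Each long wire gives B = μ₀I/(2πd). Distances are d₁ = 0.0423 m and d₂ = 0.1087 m.
B₁ = 2.93×10⁻⁵ T, B₂ = 9.11×10⁻⁶ T.
Between parallel currents the two contributions point in opposite directions, so they subtract. B = |B₁ − B₂| = |2.93×10⁻⁵ − 9.11×10⁻⁶| = 2.02×10⁻⁵ T.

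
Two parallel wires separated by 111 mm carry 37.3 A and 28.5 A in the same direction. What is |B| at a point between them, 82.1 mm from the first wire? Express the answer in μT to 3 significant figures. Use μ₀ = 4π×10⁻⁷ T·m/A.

Each long wire gives B = μ₀I/(2πd). Distances are d₁ = 0.0821 m and d₂ = 0.0289 m.
B₁ = 9.09×10⁻⁵ T, B₂ = 1.97×10⁻⁴ T.
Between parallel currents the two contributions point in opposite directions, so they subtract. B = |B₁ − B₂| = |9.09×10⁻⁵ − 1.97×10⁻⁴| = 1.06×10⁻⁴ T.

B ≈ 106 μT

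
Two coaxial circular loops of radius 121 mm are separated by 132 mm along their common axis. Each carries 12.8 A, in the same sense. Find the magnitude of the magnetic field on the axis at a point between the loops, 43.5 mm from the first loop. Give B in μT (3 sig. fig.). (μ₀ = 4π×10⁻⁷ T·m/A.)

B ≈ 90.3 μT

Each loop contributes B = μ₀IR²/[2(R²+z²)^(3/2)] on the axis, with z measured from that loop.
Loop 1 (z = 0.0435 m): B₁ = 5.54×10⁻⁵ T. Loop 2 (z = 0.0885 m): B₂ = 3.50×10⁻⁵ T.
The fields add: B = B₁ + B₂ = 9.03×10⁻⁵ T.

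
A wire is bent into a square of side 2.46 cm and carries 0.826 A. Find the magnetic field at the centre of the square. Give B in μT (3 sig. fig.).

Each side is a finite straight segment at perpendicular distance d = a/(2 tan(π/4)) = 0.0123 m from the centre, with end-angles ±π/4.
One side contributes B₁ = (μ₀I/4πd)·2 sin(π/4) = 9.50×10⁻⁶ T.
All 4 sides add in the same direction: B = 4 × 9.50×10⁻⁶ = 3.80×10⁻⁵ T.

B ≈ 38.0 μT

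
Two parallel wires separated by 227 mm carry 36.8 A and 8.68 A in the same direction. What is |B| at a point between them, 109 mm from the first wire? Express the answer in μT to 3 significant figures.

Each long wire gives B = μ₀I/(2πd). Distances are d₁ = 0.109 m and d₂ = 0.118 m.
B₁ = 6.75×10⁻⁵ T, B₂ = 1.47×10⁻⁵ T.
Between parallel currents the two contributions point in opposite directions, so they subtract. B = |B₁ − B₂| = |6.75×10⁻⁵ − 1.47×10⁻⁵| = 5.28×10⁻⁵ T.

B ≈ 52.8 μT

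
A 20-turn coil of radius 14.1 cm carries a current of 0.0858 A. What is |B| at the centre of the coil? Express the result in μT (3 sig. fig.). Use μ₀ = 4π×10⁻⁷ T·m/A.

For an N-turn flat coil, B = Nμ₀I/(2R) with R = 0.141 m.
B = 20 × 3.82×10⁻⁷ T = 7.65×10⁻⁶ T.

B ≈ 7.65 μT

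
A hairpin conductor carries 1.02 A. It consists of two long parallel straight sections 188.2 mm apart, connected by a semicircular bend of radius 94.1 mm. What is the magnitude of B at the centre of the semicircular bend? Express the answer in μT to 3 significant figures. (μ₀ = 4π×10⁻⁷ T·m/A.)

B ≈ 5.57 μT

The semicircular arc contributes B_arc = μ₀I·π/(4πR) = μ₀I/(4R) = 3.41×10⁻⁶ T.
Each semi-infinite lead is at perpendicular distance R = 0.0941 m from the centre, with the perpendicular foot at its near end, so it contributes μ₀I/(4πR); both point the same way, together 2.17×10⁻⁶ T.
Arc and leads all point the same direction: B = 3.41×10⁻⁶ + 2.17×10⁻⁶ = 5.57×10⁻⁶ T.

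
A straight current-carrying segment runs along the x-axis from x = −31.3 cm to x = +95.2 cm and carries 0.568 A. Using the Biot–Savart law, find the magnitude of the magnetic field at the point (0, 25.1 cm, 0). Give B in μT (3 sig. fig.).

For a finite straight segment, B = (μ₀I/4πd)(sinθ₁ + sinθ₂), where θ₁, θ₂ are the angles from the perpendicular to each end.
The perpendicular distance is d = 0.251 m; the end-offsets along the wire are a = 0.313 m and b = 0.952 m.
sinθ₁ = 0.313/√(0.313²+0.251²) = 0.7801; sinθ₂ = 0.952/√(0.952²+0.251²) = 0.9670.
B = (4π×10⁻⁷ × 0.568) / (4π × 0.251) × (0.7801 + 0.9670) = 3.95×10⁻⁷ T.

B ≈ 0.395 μT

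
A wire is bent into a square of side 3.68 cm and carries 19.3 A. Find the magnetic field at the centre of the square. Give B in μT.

B ≈ 593 μT

Each side is a finite straight segment at perpendicular distance d = a/(2 tan(π/4)) = 0.0184 m from the centre, with end-angles ±π/4.
One side contributes B₁ = (μ₀I/4πd)·2 sin(π/4) = 1.48×10⁻⁴ T.
All 4 sides add in the same direction: B = 4 × 1.48×10⁻⁴ = 5.93×10⁻⁴ T.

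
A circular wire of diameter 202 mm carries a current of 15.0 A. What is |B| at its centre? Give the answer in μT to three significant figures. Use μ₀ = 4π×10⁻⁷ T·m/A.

At the centre of a circular loop the Biot–Savart law gives B = μ₀I/(2R) (so R = 0.101 m).
B = (4π×10⁻⁷ × 15.0) / (2 × 0.101) = 9.33×10⁻⁵ T.

B ≈ 93.3 μT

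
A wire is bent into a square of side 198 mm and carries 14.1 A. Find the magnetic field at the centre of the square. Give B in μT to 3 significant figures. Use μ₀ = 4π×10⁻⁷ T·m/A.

B ≈ 80.6 μT

Each side is a finite straight segment at perpendicular distance d = a/(2 tan(π/4)) = 0.099 m from the centre, with end-angles ±π/4.
One side contributes B₁ = (μ₀I/4πd)·2 sin(π/4) = 2.01×10⁻⁵ T.
All 4 sides add in the same direction: B = 4 × 2.01×10⁻⁵ = 8.06×10⁻⁵ T.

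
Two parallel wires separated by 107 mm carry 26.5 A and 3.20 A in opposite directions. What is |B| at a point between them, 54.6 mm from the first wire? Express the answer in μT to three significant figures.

B ≈ 109 μT

Each long wire gives B = μ₀I/(2πd). Distances are d₁ = 0.0546 m and d₂ = 0.0524 m.
B₁ = 9.71×10⁻⁵ T, B₂ = 1.22×10⁻⁵ T.
Between antiparallel currents both contributions point the same way, so they add. B = B₁ + B₂ = 9.71×10⁻⁵ + 1.22×10⁻⁵ = 1.09×10⁻⁴ T.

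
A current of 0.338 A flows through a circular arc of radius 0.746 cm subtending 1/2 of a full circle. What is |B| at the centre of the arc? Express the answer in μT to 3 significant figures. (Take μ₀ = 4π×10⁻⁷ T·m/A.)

The Biot–Savart field of a circular arc at its centre is B = μ₀Iφ/(4πR), with φ = 3.142 rad.
B = (4π×10⁻⁷ × 0.338 × 3.142) / (4π × 0.00746) = 1.42×10⁻⁵ T.

B ≈ 14.2 μT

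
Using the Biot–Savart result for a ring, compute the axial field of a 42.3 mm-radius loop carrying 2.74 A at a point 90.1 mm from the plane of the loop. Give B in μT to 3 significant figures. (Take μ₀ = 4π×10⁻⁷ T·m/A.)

B ≈ 3.12 μT

On the axis of a circular loop, B = μ₀IR² / [2(R²+z²)^(3/2)].
R² + z² = (0.0423)² + (0.0901)² = 0.009907 m², and (R²+z²)^(3/2) = 9.86×10⁻⁴ m³.
B = (4π×10⁻⁷ × 2.74 × 0.001789) / (2 × 9.86×10⁻⁴) = 3.12×10⁻⁶ T.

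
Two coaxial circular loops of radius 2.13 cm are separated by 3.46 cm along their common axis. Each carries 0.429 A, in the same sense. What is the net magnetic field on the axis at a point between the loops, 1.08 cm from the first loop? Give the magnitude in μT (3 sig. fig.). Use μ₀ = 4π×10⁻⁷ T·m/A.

Each loop contributes B = μ₀IR²/[2(R²+z²)^(3/2)] on the axis, with z measured from that loop.
Loop 1 (z = 0.0108 m): B₁ = 8.98×10⁻⁶ T. Loop 2 (z = 0.0238 m): B₂ = 3.75×10⁻⁶ T.
The fields add: B = B₁ + B₂ = 1.27×10⁻⁵ T.

B ≈ 12.7 μT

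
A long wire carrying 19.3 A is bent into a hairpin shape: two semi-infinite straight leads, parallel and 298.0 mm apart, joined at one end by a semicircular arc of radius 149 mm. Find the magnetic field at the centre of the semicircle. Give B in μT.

B ≈ 66.6 μT

The semicircular arc contributes B_arc = μ₀I·π/(4πR) = μ₀I/(4R) = 4.07×10⁻⁵ T.
Each semi-infinite lead is at perpendicular distance R = 0.149 m from the centre, with the perpendicular foot at its near end, so it contributes μ₀I/(4πR); both point the same way, together 2.59×10⁻⁵ T.
Arc and leads all point the same direction: B = 4.07×10⁻⁵ + 2.59×10⁻⁵ = 6.66×10⁻⁵ T.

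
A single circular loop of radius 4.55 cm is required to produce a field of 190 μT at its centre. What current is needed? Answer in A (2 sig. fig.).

I ≈ 14 A

At the centre of a circular loop B = μ₀I/(2R), so I = 2RB/μ₀.
With R = 0.0455 m, I = 2 × 0.0455 × 1.90×10⁻⁴ / (4π×10⁻⁷) = 13.8 A.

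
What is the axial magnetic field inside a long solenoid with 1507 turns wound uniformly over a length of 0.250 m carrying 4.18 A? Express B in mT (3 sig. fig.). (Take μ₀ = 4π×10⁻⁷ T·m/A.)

B ≈ 31.7 mT

Inside a long solenoid, B = μ₀nI with n = 6028 turns/m.
B = 4π×10⁻⁷ × 6028 × 4.18 = 3.17×10⁻² T.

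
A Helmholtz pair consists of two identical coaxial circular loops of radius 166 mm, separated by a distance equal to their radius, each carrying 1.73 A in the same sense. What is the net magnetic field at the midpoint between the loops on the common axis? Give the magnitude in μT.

Each loop contributes B = μ₀IR²/[2(R²+z²)^(3/2)] on the axis, with z measured from that loop.
Loop 1 (z = 0.083 m): B₁ = 4.69×10⁻⁶ T. Loop 2 (z = 0.083 m): B₂ = 4.69×10⁻⁶ T.
The fields add: B = B₁ + B₂ = 9.37×10⁻⁶ T.

B ≈ 9.37 μT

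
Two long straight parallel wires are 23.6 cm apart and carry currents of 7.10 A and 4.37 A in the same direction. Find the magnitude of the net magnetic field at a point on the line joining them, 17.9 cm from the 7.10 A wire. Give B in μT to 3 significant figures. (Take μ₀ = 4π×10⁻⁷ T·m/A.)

Each long wire gives B = μ₀I/(2πd). Distances are d₁ = 0.179 m and d₂ = 0.057 m.
B₁ = 7.93×10⁻⁶ T, B₂ = 1.53×10⁻⁵ T.
Between parallel currents the two contributions point in opposite directions, so they subtract. B = |B₁ − B₂| = |7.93×10⁻⁶ − 1.53×10⁻⁵| = 7.40×10⁻⁶ T.

B ≈ 7.40 μT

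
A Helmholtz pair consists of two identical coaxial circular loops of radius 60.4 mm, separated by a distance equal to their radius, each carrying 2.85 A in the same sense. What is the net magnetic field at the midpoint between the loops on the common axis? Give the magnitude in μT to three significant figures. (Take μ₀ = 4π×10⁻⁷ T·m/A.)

Each loop contributes B = μ₀IR²/[2(R²+z²)^(3/2)] on the axis, with z measured from that loop.
Loop 1 (z = 0.0302 m): B₁ = 2.12×10⁻⁵ T. Loop 2 (z = 0.0302 m): B₂ = 2.12×10⁻⁵ T.
The fields add: B = B₁ + B₂ = 4.24×10⁻⁵ T.

B ≈ 42.4 μT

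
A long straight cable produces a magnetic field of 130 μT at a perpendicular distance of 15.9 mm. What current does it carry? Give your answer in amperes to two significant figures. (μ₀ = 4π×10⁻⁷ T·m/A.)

For a long straight wire B = μ₀I/(2πd), so I = 2πdB/μ₀.
I = 2π × 0.0159 × 1.30×10⁻⁴ / (4π×10⁻⁷) = 10.3 A.

I ≈ 10 A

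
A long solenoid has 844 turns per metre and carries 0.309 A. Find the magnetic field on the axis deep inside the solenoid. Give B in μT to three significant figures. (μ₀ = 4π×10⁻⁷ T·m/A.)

B ≈ 328 μT

Inside a long solenoid, B = μ₀nI with n = 844 turns/m.
B = 4π×10⁻⁷ × 844 × 0.309 = 3.28×10⁻⁴ T.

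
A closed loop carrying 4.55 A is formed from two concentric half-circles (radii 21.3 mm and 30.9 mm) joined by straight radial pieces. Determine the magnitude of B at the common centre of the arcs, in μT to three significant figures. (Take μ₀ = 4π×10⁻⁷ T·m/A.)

B ≈ 20.8 μT

The radial connectors point toward the centre, so dl × r̂ = 0 and they contribute nothing.
Each semicircle gives μ₀I/(4R): inner arc 6.71×10⁻⁵ T, outer arc 4.63×10⁻⁵ T.
The two arcs carry current in opposite angular senses, so their fields oppose: B = |6.71×10⁻⁵ − 4.63×10⁻⁵| = 2.08×10⁻⁵ T.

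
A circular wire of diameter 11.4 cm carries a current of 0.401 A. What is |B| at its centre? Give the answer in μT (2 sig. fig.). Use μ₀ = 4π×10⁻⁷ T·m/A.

At the centre of a circular loop the Biot–Savart law gives B = μ₀I/(2R) (so R = 0.057 m).
B = (4π×10⁻⁷ × 0.401) / (2 × 0.057) = 4.42×10⁻⁶ T.

B ≈ 4.4 μT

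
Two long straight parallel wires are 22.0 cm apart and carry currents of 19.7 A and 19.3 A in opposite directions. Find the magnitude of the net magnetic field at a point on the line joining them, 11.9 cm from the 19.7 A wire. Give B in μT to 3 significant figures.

B ≈ 71.3 μT

Each long wire gives B = μ₀I/(2πd). Distances are d₁ = 0.119 m and d₂ = 0.101 m.
B₁ = 3.31×10⁻⁵ T, B₂ = 3.82×10⁻⁵ T.
Between antiparallel currents both contributions point the same way, so they add. B = B₁ + B₂ = 3.31×10⁻⁵ + 3.82×10⁻⁵ = 7.13×10⁻⁵ T.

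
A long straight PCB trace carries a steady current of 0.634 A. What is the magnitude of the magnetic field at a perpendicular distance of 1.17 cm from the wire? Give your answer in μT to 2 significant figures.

For an infinitely long straight wire, B = μ₀I/(2πd).
B = (4π×10⁻⁷ × 0.634) / (2π × 0.0117) = 1.08×10⁻⁵ T.

B ≈ 11 μT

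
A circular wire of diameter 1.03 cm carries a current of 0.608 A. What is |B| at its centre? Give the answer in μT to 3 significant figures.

B ≈ 74.2 μT

At the centre of a circular loop the Biot–Savart law gives B = μ₀I/(2R) (so R = 0.00515 m).
B = (4π×10⁻⁷ × 0.608) / (2 × 0.00515) = 7.42×10⁻⁵ T.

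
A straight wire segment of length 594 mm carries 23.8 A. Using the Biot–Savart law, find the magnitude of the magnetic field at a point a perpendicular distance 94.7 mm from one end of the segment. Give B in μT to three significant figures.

B ≈ 24.8 μT

For a finite straight segment, B = (μ₀I/4πd)(sinθ₁ + sinθ₂), where θ₁, θ₂ are the angles from the perpendicular to each end.
The perpendicular foot is at one end, so the two end-offsets along the wire are 0 and L = 0.594 m.
sinθ₁ = 0/√(0²+0.0947²) = 0.0000; sinθ₂ = 0.594/√(0.594²+0.0947²) = 0.9875.
B = (4π×10⁻⁷ × 23.8) / (4π × 0.0947) × (0.0000 + 0.9875) = 2.48×10⁻⁵ T.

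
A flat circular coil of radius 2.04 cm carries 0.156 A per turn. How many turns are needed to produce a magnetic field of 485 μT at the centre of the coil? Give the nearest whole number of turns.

N = 101

For an N-turn coil, B = Nμ₀I/(2R). A single turn gives B₁ = 4.80×10⁻⁶ T with R = 0.0204 m.
N = B/B₁ = 4.85×10⁻⁴ / 4.80×10⁻⁶ = 100.94.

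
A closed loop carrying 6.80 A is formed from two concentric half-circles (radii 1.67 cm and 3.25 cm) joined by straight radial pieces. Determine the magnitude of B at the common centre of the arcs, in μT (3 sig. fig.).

The radial connectors point toward the centre, so dl × r̂ = 0 and they contribute nothing.
Each semicircle gives μ₀I/(4R): inner arc 1.28×10⁻⁴ T, outer arc 6.57×10⁻⁵ T.
The two arcs carry current in opposite angular senses, so their fields oppose: B = |1.28×10⁻⁴ − 6.57×10⁻⁵| = 6.22×10⁻⁵ T.

B ≈ 62.2 μT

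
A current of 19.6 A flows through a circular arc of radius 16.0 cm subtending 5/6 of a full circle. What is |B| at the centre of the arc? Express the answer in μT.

B ≈ 64.1 μT

The Biot–Savart field of a circular arc at its centre is B = μ₀Iφ/(4πR), with φ = 5.236 rad.
B = (4π×10⁻⁷ × 19.6 × 5.236) / (4π × 0.16) = 6.41×10⁻⁵ T.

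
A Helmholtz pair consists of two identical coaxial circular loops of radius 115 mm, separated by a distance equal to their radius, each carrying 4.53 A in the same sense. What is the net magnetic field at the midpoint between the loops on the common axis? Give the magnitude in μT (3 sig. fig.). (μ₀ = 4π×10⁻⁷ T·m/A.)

Each loop contributes B = μ₀IR²/[2(R²+z²)^(3/2)] on the axis, with z measured from that loop.
Loop 1 (z = 0.0575 m): B₁ = 1.77×10⁻⁵ T. Loop 2 (z = 0.0575 m): B₂ = 1.77×10⁻⁵ T.
The fields add: B = B₁ + B₂ = 3.54×10⁻⁵ T.

B ≈ 35.4 μT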